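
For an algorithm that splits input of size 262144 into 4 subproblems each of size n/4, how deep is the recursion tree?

For divide and conquer with division factor 4:

Problem sizes at each level:
Level 0: 262144
Level 1: 65536
Level 2: 16384
Level 3: 4096
Level 4: 1024
Level 5: 256
Level 6: 64
Level 7: 16
Level 8: 4
Level 9: 1

The root is level 0 and the size-1 base case is level 9 (the tree spans levels 0 through 9, i.e. 10 levels counting the root), so the depth is the number of divisions: log_4(262144) = 9

The recursion tree depth is log_4(262144) = 9. At each level, the problem size is divided by 4, so it takes 9 divisions to reduce to a base case of size 1. The algorithm makes 4 recursive calls at each level.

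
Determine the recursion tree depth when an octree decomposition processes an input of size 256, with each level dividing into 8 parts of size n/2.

For divide and conquer with division factor 2:

Problem sizes at each level:
Level 0: 256
Level 1: 128
Level 2: 64
Level 3: 32
Level 4: 16
Level 5: 8
Level 6: 4
Level 7: 2
Level 8: 1

The root is level 0 and the size-1 base case is level 8 (the tree spans levels 0 through 8, i.e. 9 levels counting the root), so the depth is the number of divisions: log_2(256) = 8

The recursion tree depth is log_2(256) = 8. At each level, the problem size is divided by 2, so it takes 8 divisions to reduce to a base case of size 1. The algorithm makes 8 recursive calls at each level.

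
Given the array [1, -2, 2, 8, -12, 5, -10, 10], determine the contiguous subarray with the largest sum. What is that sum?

Using Kadane's algorithm on [1, -2, 2, 8, -12, 5, -10, 10]:

Scanning through the array:
Position 1 (value -2): max_ending_here = -1, max_so_far = 1
Position 2 (value 2): max_ending_here = 2, max_so_far = 2
Position 3 (value 8): max_ending_here = 10, max_so_far = 10
Position 4 (value -12): max_ending_here = -2, max_so_far = 10
Position 5 (value 5): max_ending_here = 5, max_so_far = 10
Position 6 (value -10): max_ending_here = -5, max_so_far = 10
Position 7 (value 10): max_ending_here = 10, max_so_far = 10

Maximum subarray: [2, 8]
Maximum sum: 10

The maximum subarray is [2, 8] with sum 10. This subarray runs from index 2 to index 3.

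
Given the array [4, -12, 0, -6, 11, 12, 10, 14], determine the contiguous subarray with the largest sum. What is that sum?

Using Kadane's algorithm on [4, -12, 0, -6, 11, 12, 10, 14]:

Scanning through the array:
Position 1 (value -12): max_ending_here = -8, max_so_far = 4
Position 2 (value 0): max_ending_here = 0, max_so_far = 4
Position 3 (value -6): max_ending_here = -6, max_so_far = 4
Position 4 (value 11): max_ending_here = 11, max_so_far = 11
Position 5 (value 12): max_ending_here = 23, max_so_far = 23
Position 6 (value 10): max_ending_here = 33, max_so_far = 33
Position 7 (value 14): max_ending_here = 47, max_so_far = 47

Maximum subarray: [11, 12, 10, 14]
Maximum sum: 47

The maximum subarray is [11, 12, 10, 14] with sum 47. This subarray runs from index 4 to index 7.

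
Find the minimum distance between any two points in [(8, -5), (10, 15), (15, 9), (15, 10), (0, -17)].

Computing all pairwise distances among 5 points:

d((8, -5), (10, 15)) = 20.0998
d((8, -5), (15, 9)) = 15.6525
d((8, -5), (15, 10)) = 16.5529
d((8, -5), (0, -17)) = 14.4222
d((10, 15), (15, 9)) = 7.8102
d((10, 15), (15, 10)) = 7.0711
d((10, 15), (0, -17)) = 33.5261
d((15, 9), (15, 10)) = 1.0 <-- minimum
d((15, 9), (0, -17)) = 30.0167
d((15, 10), (0, -17)) = 30.8869

Closest pair: (15, 9) and (15, 10) with distance 1.0

The closest pair is (15, 9) and (15, 10) with Euclidean distance 1.0. For 5 points, brute-force pairwise comparison is shown above. For large n, the divide-and-conquer algorithm (sort by x, recurse on halves, check the dividing strip) achieves O(n log n).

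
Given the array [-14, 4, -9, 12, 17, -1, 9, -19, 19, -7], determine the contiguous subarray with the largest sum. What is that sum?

Using Kadane's algorithm on [-14, 4, -9, 12, 17, -1, 9, -19, 19, -7]:

Scanning through the array:
Position 1 (value 4): max_ending_here = 4, max_so_far = 4
Position 2 (value -9): max_ending_here = -5, max_so_far = 4
Position 3 (value 12): max_ending_here = 12, max_so_far = 12
Position 4 (value 17): max_ending_here = 29, max_so_far = 29
Position 5 (value -1): max_ending_here = 28, max_so_far = 29
Position 6 (value 9): max_ending_here = 37, max_so_far = 37
Position 7 (value -19): max_ending_here = 18, max_so_far = 37
Position 8 (value 19): max_ending_here = 37, max_so_far = 37
Position 9 (value -7): max_ending_here = 30, max_so_far = 37

Maximum subarray: [12, 17, -1, 9]
Maximum sum: 37

The maximum subarray is [12, 17, -1, 9] with sum 37. This subarray runs from index 3 to index 6.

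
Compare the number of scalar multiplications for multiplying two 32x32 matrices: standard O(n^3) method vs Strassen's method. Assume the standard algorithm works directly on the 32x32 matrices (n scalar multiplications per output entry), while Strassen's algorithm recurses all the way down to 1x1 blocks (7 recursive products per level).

Matrix multiplication for 32x32 matrices:

Standard algorithm: 32^3 = 32768 multiplications
Strassen's algorithm: 7^(log2(32)) = 7^5 = 16807 multiplications
Savings: 32768 - 16807 = 15961 multiplications

Standard: 32768 multiplications (32^3). Strassen: 16807 multiplications (7^5). Strassen reduces 8 recursive multiplications to 7 at each level.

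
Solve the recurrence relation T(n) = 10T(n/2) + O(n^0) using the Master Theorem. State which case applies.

Master Theorem for T(n) = 10T(n/2) + O(n^0):

a = 10, b = 2, c = 0
log_b(a) = log_2(10) = 3.3219

Case 1: c = 0 < log_2(10) = 3.3219
T(n) = O(n^(log_2 10))

For T(n) = 10T(n/2) + O(n^0): log_2(10) = 3.3219. This is Case 1 of the Master Theorem (c < log_b(a), work dominated by leaves), giving O(n^(log_2 10)).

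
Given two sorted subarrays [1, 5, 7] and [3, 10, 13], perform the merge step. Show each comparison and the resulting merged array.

Merging process:

Compare 1 vs 3: take 1 from left. Merged: [1]
Compare 5 vs 3: take 3 from right. Merged: [1, 3]
Compare 5 vs 10: take 5 from left. Merged: [1, 3, 5]
Compare 7 vs 10: take 7 from left. Merged: [1, 3, 5, 7]
Append remaining from right: [10, 13]. Merged: [1, 3, 5, 7, 10, 13]

Final merged array: [1, 3, 5, 7, 10, 13]
Total comparisons: 4

The merged array is [1, 3, 5, 7, 10, 13], requiring 4 comparisons. The merge step runs in O(n) time where n is the total number of elements.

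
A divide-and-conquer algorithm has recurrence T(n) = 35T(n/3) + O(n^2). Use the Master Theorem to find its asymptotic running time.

Master Theorem for T(n) = 35T(n/3) + O(n^2):

a = 35, b = 3, c = 2
log_b(a) = log_3(35) = 3.2362

Case 1: c = 2 < log_3(35) = 3.2362
T(n) = O(n^(log_3 35))

For T(n) = 35T(n/3) + O(n^2): log_3(35) = 3.2362. This is Case 1 of the Master Theorem (c < log_b(a), work dominated by leaves), giving O(n^(log_3 35)).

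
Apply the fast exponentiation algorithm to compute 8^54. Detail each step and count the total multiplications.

Computing 8^54 by squaring (build up from 8^1; each line after the first costs one multiplication):

8^1 = 8
8^2 = (8^1)^2 = 8^2 = 64
8^3 = 8 * 8^2 = 8 * 64 = 512
8^6 = (8^3)^2 = 512^2 = 262144
8^12 = (8^6)^2 = 262144^2 = 68719476736
8^13 = 8 * 8^12 = 8 * 68719476736 = 549755813888
8^26 = (8^13)^2 = 549755813888^2 = 302231454903657293676544
8^27 = 8 * 8^26 = 8 * 302231454903657293676544 = 2417851639229258349412352
8^54 = (8^27)^2 = 2417851639229258349412352^2 = 5846006549323611672814739330865132078623730171904

Result: 5846006549323611672814739330865132078623730171904
Multiplications needed: 8 (8 lines after 8^1)

8^54 = 5846006549323611672814739330865132078623730171904. Using exponentiation by squaring, this requires 8 multiplications. The key idea: if the exponent is even, square the half-power; if odd, multiply by the base once.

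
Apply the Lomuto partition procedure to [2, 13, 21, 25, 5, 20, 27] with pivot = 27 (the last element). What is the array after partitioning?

Lomuto partition with pivot = 27:

Initial array: [2, 13, 21, 25, 5, 20, 27]

arr[0]=2 <= 27: swap with position 0, array becomes [2, 13, 21, 25, 5, 20, 27]
arr[1]=13 <= 27: swap with position 1, array becomes [2, 13, 21, 25, 5, 20, 27]
arr[2]=21 <= 27: swap with position 2, array becomes [2, 13, 21, 25, 5, 20, 27]
arr[3]=25 <= 27: swap with position 3, array becomes [2, 13, 21, 25, 5, 20, 27]
arr[4]=5 <= 27: swap with position 4, array becomes [2, 13, 21, 25, 5, 20, 27]
arr[5]=20 <= 27: swap with position 5, array becomes [2, 13, 21, 25, 5, 20, 27]

Place pivot at position 6: [2, 13, 21, 25, 5, 20, 27]
Pivot position: 6

After partitioning with pivot 27, the array becomes [2, 13, 21, 25, 5, 20, 27]. The pivot is placed at index 6. All elements to the left of the pivot are <= 27, and all elements to the right are > 27.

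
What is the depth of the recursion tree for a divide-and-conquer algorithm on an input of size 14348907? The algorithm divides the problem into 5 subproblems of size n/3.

For divide and conquer with division factor 3:

Problem sizes at each level:
Level 0: 14348907
Level 1: 4782969
Level 2: 1594323
Level 3: 531441
Level 4: 177147
Level 5: 59049
Level 6: 19683
Level 7: 6561
Level 8: 2187
Level 9: 729
Level 10: 243
Level 11: 81
Level 12: 27
Level 13: 9
Level 14: 3
Level 15: 1

The root is level 0 and the size-1 base case is level 15 (the tree spans levels 0 through 15, i.e. 16 levels counting the root), so the depth is the number of divisions: log_3(14348907) = 15

The recursion tree depth is log_3(14348907) = 15. At each level, the problem size is divided by 3, so it takes 15 divisions to reduce to a base case of size 1. The algorithm makes 5 recursive calls at each level.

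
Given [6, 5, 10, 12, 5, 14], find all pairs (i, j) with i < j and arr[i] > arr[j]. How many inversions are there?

Finding inversions in [6, 5, 10, 12, 5, 14]:

(0, 1): arr[0]=6 > arr[1]=5
(0, 4): arr[0]=6 > arr[4]=5
(2, 4): arr[2]=10 > arr[4]=5
(3, 4): arr[3]=12 > arr[4]=5

Total inversions: 4

The array has 4 inversion(s): (0,1), (0,4), (2,4), (3,4). Each pair (i,j) satisfies i < j and arr[i] > arr[j].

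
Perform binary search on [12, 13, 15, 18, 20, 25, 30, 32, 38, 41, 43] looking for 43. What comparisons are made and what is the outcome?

Binary search for 43 in [12, 13, 15, 18, 20, 25, 30, 32, 38, 41, 43]:

lo=0, hi=10, mid=5, arr[mid]=25 -> 25 < 43, search right half
lo=6, hi=10, mid=8, arr[mid]=38 -> 38 < 43, search right half
lo=9, hi=10, mid=9, arr[mid]=41 -> 41 < 43, search right half
lo=10, hi=10, mid=10, arr[mid]=43 -> Found target at index 10!

Binary search finds 43 at index 10 after 4 comparisons. The search repeatedly halves the search space by comparing with the middle element.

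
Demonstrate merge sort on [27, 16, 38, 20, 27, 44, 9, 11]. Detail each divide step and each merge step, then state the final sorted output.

Merge sort trace:

Split: [27, 16, 38, 20, 27, 44, 9, 11] -> [27, 16, 38, 20] and [27, 44, 9, 11]
  Split: [27, 16, 38, 20] -> [27, 16] and [38, 20]
    Split: [27, 16] -> [27] and [16]
    Merge: [27] + [16] -> [16, 27]
    Split: [38, 20] -> [38] and [20]
    Merge: [38] + [20] -> [20, 38]
  Merge: [16, 27] + [20, 38] -> [16, 20, 27, 38]
  Split: [27, 44, 9, 11] -> [27, 44] and [9, 11]
    Split: [27, 44] -> [27] and [44]
    Merge: [27] + [44] -> [27, 44]
    Split: [9, 11] -> [9] and [11]
    Merge: [9] + [11] -> [9, 11]
  Merge: [27, 44] + [9, 11] -> [9, 11, 27, 44]
Merge: [16, 20, 27, 38] + [9, 11, 27, 44] -> [9, 11, 16, 20, 27, 27, 38, 44]

Final sorted array: [9, 11, 16, 20, 27, 27, 38, 44]

The merge sort proceeds by recursively splitting the array and merging sorted halves.
After all merges, the sorted array is [9, 11, 16, 20, 27, 27, 38, 44].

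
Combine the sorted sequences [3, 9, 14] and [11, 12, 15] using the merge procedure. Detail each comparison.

Merging process:

Compare 3 vs 11: take 3 from left. Merged: [3]
Compare 9 vs 11: take 9 from left. Merged: [3, 9]
Compare 14 vs 11: take 11 from right. Merged: [3, 9, 11]
Compare 14 vs 12: take 12 from right. Merged: [3, 9, 11, 12]
Compare 14 vs 15: take 14 from left. Merged: [3, 9, 11, 12, 14]
Append remaining from right: [15]. Merged: [3, 9, 11, 12, 14, 15]

Final merged array: [3, 9, 11, 12, 14, 15]
Total comparisons: 5

The merged array is [3, 9, 11, 12, 14, 15], requiring 5 comparisons. The merge step runs in O(n) time where n is the total number of elements.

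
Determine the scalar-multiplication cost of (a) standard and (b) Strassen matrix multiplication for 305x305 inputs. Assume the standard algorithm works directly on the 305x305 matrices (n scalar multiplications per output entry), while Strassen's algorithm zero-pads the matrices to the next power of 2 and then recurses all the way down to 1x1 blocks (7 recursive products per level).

Matrix multiplication for 305x305 matrices:

Strassen's algorithm requires power-of-2 dimensions. Pad 305x305 to 512x512 (next power of 2).

Standard algorithm: 305^3 = 28372625 multiplications
Strassen's algorithm: 7^(log2(512)) = 7^9 = 40353607 multiplications
Difference: 28372625 - 40353607 = -11980982 (Strassen uses MORE here due to padding overhead — for small or just-over-power-of-2 n, padding can outweigh the per-level savings)

Standard: 28372625 multiplications (305^3). Strassen: 40353607 multiplications (7^9, after padding to 512x512). Strassen reduces 8 recursive multiplications to 7 at each level.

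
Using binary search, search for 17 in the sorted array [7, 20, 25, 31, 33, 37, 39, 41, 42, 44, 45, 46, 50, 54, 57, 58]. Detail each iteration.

Binary search for 17 in [7, 20, 25, 31, 33, 37, 39, 41, 42, 44, 45, 46, 50, 54, 57, 58]:

lo=0, hi=15, mid=7, arr[mid]=41 -> 41 > 17, search left half
lo=0, hi=6, mid=3, arr[mid]=31 -> 31 > 17, search left half
lo=0, hi=2, mid=1, arr[mid]=20 -> 20 > 17, search left half
lo=0, hi=0, mid=0, arr[mid]=7 -> 7 < 17, search right half
lo=1 > hi=0, target 17 not found

Binary search determines that 17 is not in the array after 4 comparisons. The search space was exhausted without finding the target.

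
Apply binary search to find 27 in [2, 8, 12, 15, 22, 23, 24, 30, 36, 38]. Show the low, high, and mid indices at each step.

Binary search for 27 in [2, 8, 12, 15, 22, 23, 24, 30, 36, 38]:

lo=0, hi=9, mid=4, arr[mid]=22 -> 22 < 27, search right half
lo=5, hi=9, mid=7, arr[mid]=30 -> 30 > 27, search left half
lo=5, hi=6, mid=5, arr[mid]=23 -> 23 < 27, search right half
lo=6, hi=6, mid=6, arr[mid]=24 -> 24 < 27, search right half
lo=7 > hi=6, target 27 not found

Binary search determines that 27 is not in the array after 4 comparisons. The search space was exhausted without finding the target.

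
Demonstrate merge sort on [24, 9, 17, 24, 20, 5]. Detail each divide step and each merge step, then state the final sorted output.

Merge sort trace:

Split: [24, 9, 17, 24, 20, 5] -> [24, 9, 17] and [24, 20, 5]
  Split: [24, 9, 17] -> [24] and [9, 17]
    Split: [9, 17] -> [9] and [17]
    Merge: [9] + [17] -> [9, 17]
  Merge: [24] + [9, 17] -> [9, 17, 24]
  Split: [24, 20, 5] -> [24] and [20, 5]
    Split: [20, 5] -> [20] and [5]
    Merge: [20] + [5] -> [5, 20]
  Merge: [24] + [5, 20] -> [5, 20, 24]
Merge: [9, 17, 24] + [5, 20, 24] -> [5, 9, 17, 20, 24, 24]

Final sorted array: [5, 9, 17, 20, 24, 24]

The merge sort proceeds by recursively splitting the array and merging sorted halves.
After all merges, the sorted array is [5, 9, 17, 20, 24, 24].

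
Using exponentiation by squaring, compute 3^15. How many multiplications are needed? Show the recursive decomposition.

Computing 3^15 by squaring (build up from 3^1; each line after the first costs one multiplication):

3^1 = 3
3^2 = (3^1)^2 = 3^2 = 9
3^3 = 3 * 3^2 = 3 * 9 = 27
3^6 = (3^3)^2 = 27^2 = 729
3^7 = 3 * 3^6 = 3 * 729 = 2187
3^14 = (3^7)^2 = 2187^2 = 4782969
3^15 = 3 * 3^14 = 3 * 4782969 = 14348907

Result: 14348907
Multiplications needed: 6 (6 lines after 3^1)

3^15 = 14348907. Using exponentiation by squaring, this requires 6 multiplications. The key idea: if the exponent is even, square the half-power; if odd, multiply by the base once.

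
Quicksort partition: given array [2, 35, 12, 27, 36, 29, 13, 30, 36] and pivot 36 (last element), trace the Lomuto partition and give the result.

Lomuto partition with pivot = 36:

Initial array: [2, 35, 12, 27, 36, 29, 13, 30, 36]

arr[0]=2 <= 36: swap with position 0, array becomes [2, 35, 12, 27, 36, 29, 13, 30, 36]
arr[1]=35 <= 36: swap with position 1, array becomes [2, 35, 12, 27, 36, 29, 13, 30, 36]
arr[2]=12 <= 36: swap with position 2, array becomes [2, 35, 12, 27, 36, 29, 13, 30, 36]
arr[3]=27 <= 36: swap with position 3, array becomes [2, 35, 12, 27, 36, 29, 13, 30, 36]
arr[4]=36 <= 36: swap with position 4, array becomes [2, 35, 12, 27, 36, 29, 13, 30, 36]
arr[5]=29 <= 36: swap with position 5, array becomes [2, 35, 12, 27, 36, 29, 13, 30, 36]
arr[6]=13 <= 36: swap with position 6, array becomes [2, 35, 12, 27, 36, 29, 13, 30, 36]
arr[7]=30 <= 36: swap with position 7, array becomes [2, 35, 12, 27, 36, 29, 13, 30, 36]

Place pivot at position 8: [2, 35, 12, 27, 36, 29, 13, 30, 36]
Pivot position: 8

After partitioning with pivot 36, the array becomes [2, 35, 12, 27, 36, 29, 13, 30, 36]. The pivot is placed at index 8. All elements to the left of the pivot are <= 36, and all elements to the right are > 36.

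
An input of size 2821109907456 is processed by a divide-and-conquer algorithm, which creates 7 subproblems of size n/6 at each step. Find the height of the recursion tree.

For divide and conquer with division factor 6:

Problem sizes at each level:
Level 0: 2821109907456
Level 1: 470184984576
Level 2: 78364164096
Level 3: 13060694016
Level 4: 2176782336
Level 5: 362797056
Level 6: 60466176
Level 7: 10077696
Level 8: 1679616
Level 9: 279936
Level 10: 46656
Level 11: 7776
Level 12: 1296
Level 13: 216
Level 14: 36
Level 15: 6
Level 16: 1

The root is level 0 and the size-1 base case is level 16 (the tree spans levels 0 through 16, i.e. 17 levels counting the root), so the depth is the number of divisions: log_6(2821109907456) = 16

The recursion tree depth is log_6(2821109907456) = 16. At each level, the problem size is divided by 6, so it takes 16 divisions to reduce to a base case of size 1. The algorithm makes 7 recursive calls at each level.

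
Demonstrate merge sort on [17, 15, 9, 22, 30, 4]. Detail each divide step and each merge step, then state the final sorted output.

Merge sort trace:

Split: [17, 15, 9, 22, 30, 4] -> [17, 15, 9] and [22, 30, 4]
  Split: [17, 15, 9] -> [17] and [15, 9]
    Split: [15, 9] -> [15] and [9]
    Merge: [15] + [9] -> [9, 15]
  Merge: [17] + [9, 15] -> [9, 15, 17]
  Split: [22, 30, 4] -> [22] and [30, 4]
    Split: [30, 4] -> [30] and [4]
    Merge: [30] + [4] -> [4, 30]
  Merge: [22] + [4, 30] -> [4, 22, 30]
Merge: [9, 15, 17] + [4, 22, 30] -> [4, 9, 15, 17, 22, 30]

Final sorted array: [4, 9, 15, 17, 22, 30]

The merge sort proceeds by recursively splitting the array and merging sorted halves.
After all merges, the sorted array is [4, 9, 15, 17, 22, 30].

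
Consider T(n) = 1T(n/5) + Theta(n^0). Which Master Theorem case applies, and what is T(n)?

Master Theorem for T(n) = 1T(n/5) + O(n^0):

a = 1, b = 5, c = 0
log_b(a) = log_5(1) = 0.0000

Case 2: c = 0 = log_5(1) = 0.0000
T(n) = O(n^0 log n) = O(log n)

For T(n) = 1T(n/5) + O(n^0): log_5(1) = 0.0000. This is Case 2 of the Master Theorem (c = log_b(a), equal work at all levels), giving O(log n).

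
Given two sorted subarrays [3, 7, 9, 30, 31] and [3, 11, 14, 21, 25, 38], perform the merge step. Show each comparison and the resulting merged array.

Merging process:

Compare 3 vs 3: take 3 from left. Merged: [3]
Compare 7 vs 3: take 3 from right. Merged: [3, 3]
Compare 7 vs 11: take 7 from left. Merged: [3, 3, 7]
Compare 9 vs 11: take 9 from left. Merged: [3, 3, 7, 9]
Compare 30 vs 11: take 11 from right. Merged: [3, 3, 7, 9, 11]
Compare 30 vs 14: take 14 from right. Merged: [3, 3, 7, 9, 11, 14]
Compare 30 vs 21: take 21 from right. Merged: [3, 3, 7, 9, 11, 14, 21]
Compare 30 vs 25: take 25 from right. Merged: [3, 3, 7, 9, 11, 14, 21, 25]
Compare 30 vs 38: take 30 from left. Merged: [3, 3, 7, 9, 11, 14, 21, 25, 30]
Compare 31 vs 38: take 31 from left. Merged: [3, 3, 7, 9, 11, 14, 21, 25, 30, 31]
Append remaining from right: [38]. Merged: [3, 3, 7, 9, 11, 14, 21, 25, 30, 31, 38]

Final merged array: [3, 3, 7, 9, 11, 14, 21, 25, 30, 31, 38]
Total comparisons: 10

The merged array is [3, 3, 7, 9, 11, 14, 21, 25, 30, 31, 38], requiring 10 comparisons. The merge step runs in O(n) time where n is the total number of elements.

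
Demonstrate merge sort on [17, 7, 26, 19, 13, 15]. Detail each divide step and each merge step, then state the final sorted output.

Merge sort trace:

Split: [17, 7, 26, 19, 13, 15] -> [17, 7, 26] and [19, 13, 15]
  Split: [17, 7, 26] -> [17] and [7, 26]
    Split: [7, 26] -> [7] and [26]
    Merge: [7] + [26] -> [7, 26]
  Merge: [17] + [7, 26] -> [7, 17, 26]
  Split: [19, 13, 15] -> [19] and [13, 15]
    Split: [13, 15] -> [13] and [15]
    Merge: [13] + [15] -> [13, 15]
  Merge: [19] + [13, 15] -> [13, 15, 19]
Merge: [7, 17, 26] + [13, 15, 19] -> [7, 13, 15, 17, 19, 26]

Final sorted array: [7, 13, 15, 17, 19, 26]

The merge sort proceeds by recursively splitting the array and merging sorted halves.
After all merges, the sorted array is [7, 13, 15, 17, 19, 26].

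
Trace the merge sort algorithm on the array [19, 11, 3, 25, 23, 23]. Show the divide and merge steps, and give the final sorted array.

Merge sort trace:

Split: [19, 11, 3, 25, 23, 23] -> [19, 11, 3] and [25, 23, 23]
  Split: [19, 11, 3] -> [19] and [11, 3]
    Split: [11, 3] -> [11] and [3]
    Merge: [11] + [3] -> [3, 11]
  Merge: [19] + [3, 11] -> [3, 11, 19]
  Split: [25, 23, 23] -> [25] and [23, 23]
    Split: [23, 23] -> [23] and [23]
    Merge: [23] + [23] -> [23, 23]
  Merge: [25] + [23, 23] -> [23, 23, 25]
Merge: [3, 11, 19] + [23, 23, 25] -> [3, 11, 19, 23, 23, 25]

Final sorted array: [3, 11, 19, 23, 23, 25]

The merge sort proceeds by recursively splitting the array and merging sorted halves.
After all merges, the sorted array is [3, 11, 19, 23, 23, 25].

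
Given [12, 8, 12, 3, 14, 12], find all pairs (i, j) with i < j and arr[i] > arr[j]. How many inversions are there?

Finding inversions in [12, 8, 12, 3, 14, 12]:

(0, 1): arr[0]=12 > arr[1]=8
(0, 3): arr[0]=12 > arr[3]=3
(1, 3): arr[1]=8 > arr[3]=3
(2, 3): arr[2]=12 > arr[3]=3
(4, 5): arr[4]=14 > arr[5]=12

Total inversions: 5

The array has 5 inversion(s): (0,1), (0,3), (1,3), (2,3), (4,5). Each pair (i,j) satisfies i < j and arr[i] > arr[j].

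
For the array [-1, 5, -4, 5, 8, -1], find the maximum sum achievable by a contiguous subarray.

Using Kadane's algorithm on [-1, 5, -4, 5, 8, -1]:

Scanning through the array:
Position 1 (value 5): max_ending_here = 5, max_so_far = 5
Position 2 (value -4): max_ending_here = 1, max_so_far = 5
Position 3 (value 5): max_ending_here = 6, max_so_far = 6
Position 4 (value 8): max_ending_here = 14, max_so_far = 14
Position 5 (value -1): max_ending_here = 13, max_so_far = 14

Maximum subarray: [5, -4, 5, 8]
Maximum sum: 14

The maximum subarray is [5, -4, 5, 8] with sum 14. This subarray runs from index 1 to index 4.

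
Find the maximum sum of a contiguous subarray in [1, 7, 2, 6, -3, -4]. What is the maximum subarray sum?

Using Kadane's algorithm on [1, 7, 2, 6, -3, -4]:

Scanning through the array:
Position 1 (value 7): max_ending_here = 8, max_so_far = 8
Position 2 (value 2): max_ending_here = 10, max_so_far = 10
Position 3 (value 6): max_ending_here = 16, max_so_far = 16
Position 4 (value -3): max_ending_here = 13, max_so_far = 16
Position 5 (value -4): max_ending_here = 9, max_so_far = 16

Maximum subarray: [1, 7, 2, 6]
Maximum sum: 16

The maximum subarray is [1, 7, 2, 6] with sum 16. This subarray runs from index 0 to index 3.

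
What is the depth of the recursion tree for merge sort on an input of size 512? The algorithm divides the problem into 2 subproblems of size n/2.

For divide and conquer with division factor 2:

Problem sizes at each level:
Level 0: 512
Level 1: 256
Level 2: 128
Level 3: 64
Level 4: 32
Level 5: 16
Level 6: 8
Level 7: 4
Level 8: 2
Level 9: 1

The root is level 0 and the size-1 base case is level 9 (the tree spans levels 0 through 9, i.e. 10 levels counting the root), so the depth is the number of divisions: log_2(512) = 9

The recursion tree depth is log_2(512) = 9. At each level, the problem size is divided by 2, so it takes 9 divisions to reduce to a base case of size 1. The algorithm makes 2 recursive calls at each level.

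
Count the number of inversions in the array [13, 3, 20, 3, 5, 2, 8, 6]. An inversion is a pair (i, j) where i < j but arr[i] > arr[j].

Finding inversions in [13, 3, 20, 3, 5, 2, 8, 6]:

(0, 1): arr[0]=13 > arr[1]=3
(0, 3): arr[0]=13 > arr[3]=3
(0, 4): arr[0]=13 > arr[4]=5
(0, 5): arr[0]=13 > arr[5]=2
(0, 6): arr[0]=13 > arr[6]=8
(0, 7): arr[0]=13 > arr[7]=6
(1, 5): arr[1]=3 > arr[5]=2
(2, 3): arr[2]=20 > arr[3]=3
(2, 4): arr[2]=20 > arr[4]=5
(2, 5): arr[2]=20 > arr[5]=2
(2, 6): arr[2]=20 > arr[6]=8
(2, 7): arr[2]=20 > arr[7]=6
(3, 5): arr[3]=3 > arr[5]=2
(4, 5): arr[4]=5 > arr[5]=2
(6, 7): arr[6]=8 > arr[7]=6

Total inversions: 15

The array has 15 inversion(s): (0,1), (0,3), (0,4), (0,5), (0,6), (0,7), (1,5), (2,3), (2,4), (2,5), (2,6), (2,7), (3,5), (4,5), (6,7). Each pair (i,j) satisfies i < j and arr[i] > arr[j].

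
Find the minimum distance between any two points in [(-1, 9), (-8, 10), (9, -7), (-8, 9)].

Computing all pairwise distances among 4 points:

d((-1, 9), (-8, 10)) = 7.0711
d((-1, 9), (9, -7)) = 18.868
d((-1, 9), (-8, 9)) = 7.0
d((-8, 10), (9, -7)) = 24.0416
d((-8, 10), (-8, 9)) = 1.0 <-- minimum
d((9, -7), (-8, 9)) = 23.3452

Closest pair: (-8, 10) and (-8, 9) with distance 1.0

The closest pair is (-8, 10) and (-8, 9) with Euclidean distance 1.0. For 4 points, brute-force pairwise comparison is shown above. For large n, the divide-and-conquer algorithm (sort by x, recurse on halves, check the dividing strip) achieves O(n log n).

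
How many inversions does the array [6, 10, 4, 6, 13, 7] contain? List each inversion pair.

Finding inversions in [6, 10, 4, 6, 13, 7]:

(0, 2): arr[0]=6 > arr[2]=4
(1, 2): arr[1]=10 > arr[2]=4
(1, 3): arr[1]=10 > arr[3]=6
(1, 5): arr[1]=10 > arr[5]=7
(4, 5): arr[4]=13 > arr[5]=7

Total inversions: 5

The array has 5 inversion(s): (0,2), (1,2), (1,3), (1,5), (4,5). Each pair (i,j) satisfies i < j and arr[i] > arr[j].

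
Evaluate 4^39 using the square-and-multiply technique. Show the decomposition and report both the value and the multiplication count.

Computing 4^39 by squaring (build up from 4^1; each line after the first costs one multiplication):

4^1 = 4
4^2 = (4^1)^2 = 4^2 = 16
4^4 = (4^2)^2 = 16^2 = 256
4^8 = (4^4)^2 = 256^2 = 65536
4^9 = 4 * 4^8 = 4 * 65536 = 262144
4^18 = (4^9)^2 = 262144^2 = 68719476736
4^19 = 4 * 4^18 = 4 * 68719476736 = 274877906944
4^38 = (4^19)^2 = 274877906944^2 = 75557863725914323419136
4^39 = 4 * 4^38 = 4 * 75557863725914323419136 = 302231454903657293676544

Result: 302231454903657293676544
Multiplications needed: 8 (8 lines after 4^1)

4^39 = 302231454903657293676544. Using exponentiation by squaring, this requires 8 multiplications. The key idea: if the exponent is even, square the half-power; if odd, multiply by the base once.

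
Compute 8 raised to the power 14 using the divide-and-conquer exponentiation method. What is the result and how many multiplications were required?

Computing 8^14 by squaring (build up from 8^1; each line after the first costs one multiplication):

8^1 = 8
8^2 = (8^1)^2 = 8^2 = 64
8^3 = 8 * 8^2 = 8 * 64 = 512
8^6 = (8^3)^2 = 512^2 = 262144
8^7 = 8 * 8^6 = 8 * 262144 = 2097152
8^14 = (8^7)^2 = 2097152^2 = 4398046511104

Result: 4398046511104
Multiplications needed: 5 (5 lines after 8^1)

8^14 = 4398046511104. Using exponentiation by squaring, this requires 5 multiplications. The key idea: if the exponent is even, square the half-power; if odd, multiply by the base once.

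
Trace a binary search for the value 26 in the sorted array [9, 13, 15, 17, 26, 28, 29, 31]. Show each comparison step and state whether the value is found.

Binary search for 26 in [9, 13, 15, 17, 26, 28, 29, 31]:

lo=0, hi=7, mid=3, arr[mid]=17 -> 17 < 26, search right half
lo=4, hi=7, mid=5, arr[mid]=28 -> 28 > 26, search left half
lo=4, hi=4, mid=4, arr[mid]=26 -> Found target at index 4!

Binary search finds 26 at index 4 after 3 comparisons. The search repeatedly halves the search space by comparing with the middle element.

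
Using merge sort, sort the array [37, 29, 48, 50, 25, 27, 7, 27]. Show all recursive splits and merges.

Merge sort trace:

Split: [37, 29, 48, 50, 25, 27, 7, 27] -> [37, 29, 48, 50] and [25, 27, 7, 27]
  Split: [37, 29, 48, 50] -> [37, 29] and [48, 50]
    Split: [37, 29] -> [37] and [29]
    Merge: [37] + [29] -> [29, 37]
    Split: [48, 50] -> [48] and [50]
    Merge: [48] + [50] -> [48, 50]
  Merge: [29, 37] + [48, 50] -> [29, 37, 48, 50]
  Split: [25, 27, 7, 27] -> [25, 27] and [7, 27]
    Split: [25, 27] -> [25] and [27]
    Merge: [25] + [27] -> [25, 27]
    Split: [7, 27] -> [7] and [27]
    Merge: [7] + [27] -> [7, 27]
  Merge: [25, 27] + [7, 27] -> [7, 25, 27, 27]
Merge: [29, 37, 48, 50] + [7, 25, 27, 27] -> [7, 25, 27, 27, 29, 37, 48, 50]

Final sorted array: [7, 25, 27, 27, 29, 37, 48, 50]

The merge sort proceeds by recursively splitting the array and merging sorted halves.
After all merges, the sorted array is [7, 25, 27, 27, 29, 37, 48, 50].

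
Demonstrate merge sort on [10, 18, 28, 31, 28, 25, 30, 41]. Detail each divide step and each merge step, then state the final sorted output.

Merge sort trace:

Split: [10, 18, 28, 31, 28, 25, 30, 41] -> [10, 18, 28, 31] and [28, 25, 30, 41]
  Split: [10, 18, 28, 31] -> [10, 18] and [28, 31]
    Split: [10, 18] -> [10] and [18]
    Merge: [10] + [18] -> [10, 18]
    Split: [28, 31] -> [28] and [31]
    Merge: [28] + [31] -> [28, 31]
  Merge: [10, 18] + [28, 31] -> [10, 18, 28, 31]
  Split: [28, 25, 30, 41] -> [28, 25] and [30, 41]
    Split: [28, 25] -> [28] and [25]
    Merge: [28] + [25] -> [25, 28]
    Split: [30, 41] -> [30] and [41]
    Merge: [30] + [41] -> [30, 41]
  Merge: [25, 28] + [30, 41] -> [25, 28, 30, 41]
Merge: [10, 18, 28, 31] + [25, 28, 30, 41] -> [10, 18, 25, 28, 28, 30, 31, 41]

Final sorted array: [10, 18, 25, 28, 28, 30, 31, 41]

The merge sort proceeds by recursively splitting the array and merging sorted halves.
After all merges, the sorted array is [10, 18, 25, 28, 28, 30, 31, 41].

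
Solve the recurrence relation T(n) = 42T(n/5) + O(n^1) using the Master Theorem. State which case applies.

Master Theorem for T(n) = 42T(n/5) + O(n^1):

a = 42, b = 5, c = 1
log_b(a) = log_5(42) = 2.3223

Case 1: c = 1 < log_5(42) = 2.3223
T(n) = O(n^(log_5 42))

For T(n) = 42T(n/5) + O(n^1): log_5(42) = 2.3223. This is Case 1 of the Master Theorem (c < log_b(a), work dominated by leaves), giving O(n^(log_5 42)).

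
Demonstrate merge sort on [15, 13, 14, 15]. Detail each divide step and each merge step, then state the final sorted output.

Merge sort trace:

Split: [15, 13, 14, 15] -> [15, 13] and [14, 15]
  Split: [15, 13] -> [15] and [13]
  Merge: [15] + [13] -> [13, 15]
  Split: [14, 15] -> [14] and [15]
  Merge: [14] + [15] -> [14, 15]
Merge: [13, 15] + [14, 15] -> [13, 14, 15, 15]

Final sorted array: [13, 14, 15, 15]

The merge sort proceeds by recursively splitting the array and merging sorted halves.
After all merges, the sorted array is [13, 14, 15, 15].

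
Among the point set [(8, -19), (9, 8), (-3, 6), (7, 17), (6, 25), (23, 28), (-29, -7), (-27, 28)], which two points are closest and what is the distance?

Computing all pairwise distances among 8 points:

d((8, -19), (9, 8)) = 27.0185
d((8, -19), (-3, 6)) = 27.313
d((8, -19), (7, 17)) = 36.0139
d((8, -19), (6, 25)) = 44.0454
d((8, -19), (23, 28)) = 49.3356
d((8, -19), (-29, -7)) = 38.8973
d((8, -19), (-27, 28)) = 58.6003
d((9, 8), (-3, 6)) = 12.1655
d((9, 8), (7, 17)) = 9.2195
d((9, 8), (6, 25)) = 17.2627
d((9, 8), (23, 28)) = 24.4131
d((9, 8), (-29, -7)) = 40.8534
d((9, 8), (-27, 28)) = 41.1825
d((-3, 6), (7, 17)) = 14.8661
d((-3, 6), (6, 25)) = 21.0238
d((-3, 6), (23, 28)) = 34.0588
d((-3, 6), (-29, -7)) = 29.0689
d((-3, 6), (-27, 28)) = 32.5576
d((7, 17), (6, 25)) = 8.0623 <-- minimum
d((7, 17), (23, 28)) = 19.4165
d((7, 17), (-29, -7)) = 43.2666
d((7, 17), (-27, 28)) = 35.7351
d((6, 25), (23, 28)) = 17.2627
d((6, 25), (-29, -7)) = 47.4236
d((6, 25), (-27, 28)) = 33.1361
d((23, 28), (-29, -7)) = 62.6817
d((23, 28), (-27, 28)) = 50.0
d((-29, -7), (-27, 28)) = 35.0571

Closest pair: (7, 17) and (6, 25) with distance 8.0623

The closest pair is (7, 17) and (6, 25) with Euclidean distance 8.0623. For 8 points, brute-force pairwise comparison is shown above. For large n, the divide-and-conquer algorithm (sort by x, recurse on halves, check the dividing strip) achieves O(n log n).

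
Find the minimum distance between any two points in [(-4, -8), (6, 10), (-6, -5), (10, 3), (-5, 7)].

Computing all pairwise distances among 5 points:

d((-4, -8), (6, 10)) = 20.5913
d((-4, -8), (-6, -5)) = 3.6056 <-- minimum
d((-4, -8), (10, 3)) = 17.8045
d((-4, -8), (-5, 7)) = 15.0333
d((6, 10), (-6, -5)) = 19.2094
d((6, 10), (10, 3)) = 8.0623
d((6, 10), (-5, 7)) = 11.4018
d((-6, -5), (10, 3)) = 17.8885
d((-6, -5), (-5, 7)) = 12.0416
d((10, 3), (-5, 7)) = 15.5242

Closest pair: (-4, -8) and (-6, -5) with distance 3.6056

The closest pair is (-4, -8) and (-6, -5) with Euclidean distance 3.6056. For 5 points, brute-force pairwise comparison is shown above. For large n, the divide-and-conquer algorithm (sort by x, recurse on halves, check the dividing strip) achieves O(n log n).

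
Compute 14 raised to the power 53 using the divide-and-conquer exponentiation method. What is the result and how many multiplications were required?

Computing 14^53 by squaring (build up from 14^1; each line after the first costs one multiplication):

14^1 = 14
14^2 = (14^1)^2 = 14^2 = 196
14^3 = 14 * 14^2 = 14 * 196 = 2744
14^6 = (14^3)^2 = 2744^2 = 7529536
14^12 = (14^6)^2 = 7529536^2 = 56693912375296
14^13 = 14 * 14^12 = 14 * 56693912375296 = 793714773254144
14^26 = (14^13)^2 = 793714773254144^2 = 629983141281877223603213172736
14^52 = (14^26)^2 = 629983141281877223603213172736^2 = 396878758299381678483277913691857524931552116018231373725696
14^53 = 14 * 14^52 = 14 * 396878758299381678483277913691857524931552116018231373725696 = 5556302616191343498765890791686005349041729624255239232159744

Result: 5556302616191343498765890791686005349041729624255239232159744
Multiplications needed: 8 (8 lines after 14^1)

14^53 = 5556302616191343498765890791686005349041729624255239232159744. Using exponentiation by squaring, this requires 8 multiplications. The key idea: if the exponent is even, square the half-power; if odd, multiply by the base once.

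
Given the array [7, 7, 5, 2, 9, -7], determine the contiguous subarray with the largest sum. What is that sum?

Using Kadane's algorithm on [7, 7, 5, 2, 9, -7]:

Scanning through the array:
Position 1 (value 7): max_ending_here = 14, max_so_far = 14
Position 2 (value 5): max_ending_here = 19, max_so_far = 19
Position 3 (value 2): max_ending_here = 21, max_so_far = 21
Position 4 (value 9): max_ending_here = 30, max_so_far = 30
Position 5 (value -7): max_ending_here = 23, max_so_far = 30

Maximum subarray: [7, 7, 5, 2, 9]
Maximum sum: 30

The maximum subarray is [7, 7, 5, 2, 9] with sum 30. This subarray runs from index 0 to index 4.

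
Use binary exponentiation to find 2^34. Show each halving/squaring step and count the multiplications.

Computing 2^34 by squaring (build up from 2^1; each line after the first costs one multiplication):

2^1 = 2
2^2 = (2^1)^2 = 2^2 = 4
2^4 = (2^2)^2 = 4^2 = 16
2^8 = (2^4)^2 = 16^2 = 256
2^16 = (2^8)^2 = 256^2 = 65536
2^17 = 2 * 2^16 = 2 * 65536 = 131072
2^34 = (2^17)^2 = 131072^2 = 17179869184

Result: 17179869184
Multiplications needed: 6 (6 lines after 2^1)

2^34 = 17179869184. Using exponentiation by squaring, this requires 6 multiplications. The key idea: if the exponent is even, square the half-power; if odd, multiply by the base once.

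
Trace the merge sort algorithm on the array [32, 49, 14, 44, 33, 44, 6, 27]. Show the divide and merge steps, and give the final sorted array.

Merge sort trace:

Split: [32, 49, 14, 44, 33, 44, 6, 27] -> [32, 49, 14, 44] and [33, 44, 6, 27]
  Split: [32, 49, 14, 44] -> [32, 49] and [14, 44]
    Split: [32, 49] -> [32] and [49]
    Merge: [32] + [49] -> [32, 49]
    Split: [14, 44] -> [14] and [44]
    Merge: [14] + [44] -> [14, 44]
  Merge: [32, 49] + [14, 44] -> [14, 32, 44, 49]
  Split: [33, 44, 6, 27] -> [33, 44] and [6, 27]
    Split: [33, 44] -> [33] and [44]
    Merge: [33] + [44] -> [33, 44]
    Split: [6, 27] -> [6] and [27]
    Merge: [6] + [27] -> [6, 27]
  Merge: [33, 44] + [6, 27] -> [6, 27, 33, 44]
Merge: [14, 32, 44, 49] + [6, 27, 33, 44] -> [6, 14, 27, 32, 33, 44, 44, 49]

Final sorted array: [6, 14, 27, 32, 33, 44, 44, 49]

The merge sort proceeds by recursively splitting the array and merging sorted halves.
After all merges, the sorted array is [6, 14, 27, 32, 33, 44, 44, 49].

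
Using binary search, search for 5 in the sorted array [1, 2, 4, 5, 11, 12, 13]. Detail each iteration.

Binary search for 5 in [1, 2, 4, 5, 11, 12, 13]:

lo=0, hi=6, mid=3, arr[mid]=5 -> Found target at index 3!

Binary search finds 5 at index 3 after 1 comparisons. The search repeatedly halves the search space by comparing with the middle element.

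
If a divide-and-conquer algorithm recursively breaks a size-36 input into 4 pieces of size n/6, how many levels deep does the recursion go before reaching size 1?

For divide and conquer with division factor 6:

Problem sizes at each level:
Level 0: 36
Level 1: 6
Level 2: 1

The root is level 0 and the size-1 base case is level 2 (the tree spans levels 0 through 2, i.e. 3 levels counting the root), so the depth is the number of divisions: log_6(36) = 2

The recursion tree depth is log_6(36) = 2. At each level, the problem size is divided by 6, so it takes 2 divisions to reduce to a base case of size 1. The algorithm makes 4 recursive calls at each level.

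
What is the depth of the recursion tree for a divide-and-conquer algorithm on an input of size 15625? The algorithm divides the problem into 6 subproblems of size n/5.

For divide and conquer with division factor 5:

Problem sizes at each level:
Level 0: 15625
Level 1: 3125
Level 2: 625
Level 3: 125
Level 4: 25
Level 5: 5
Level 6: 1

The root is level 0 and the size-1 base case is level 6 (the tree spans levels 0 through 6, i.e. 7 levels counting the root), so the depth is the number of divisions: log_5(15625) = 6

The recursion tree depth is log_5(15625) = 6. At each level, the problem size is divided by 5, so it takes 6 divisions to reduce to a base case of size 1. The algorithm makes 6 recursive calls at each level.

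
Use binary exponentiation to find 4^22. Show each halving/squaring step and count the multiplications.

Computing 4^22 by squaring (build up from 4^1; each line after the first costs one multiplication):

4^1 = 4
4^2 = (4^1)^2 = 4^2 = 16
4^4 = (4^2)^2 = 16^2 = 256
4^5 = 4 * 4^4 = 4 * 256 = 1024
4^10 = (4^5)^2 = 1024^2 = 1048576
4^11 = 4 * 4^10 = 4 * 1048576 = 4194304
4^22 = (4^11)^2 = 4194304^2 = 17592186044416

Result: 17592186044416
Multiplications needed: 6 (6 lines after 4^1)

4^22 = 17592186044416. Using exponentiation by squaring, this requires 6 multiplications. The key idea: if the exponent is even, square the half-power; if odd, multiply by the base once.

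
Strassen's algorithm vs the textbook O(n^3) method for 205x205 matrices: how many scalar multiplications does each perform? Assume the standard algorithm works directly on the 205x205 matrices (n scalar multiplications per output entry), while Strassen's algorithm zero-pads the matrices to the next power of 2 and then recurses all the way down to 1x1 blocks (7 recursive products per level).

Matrix multiplication for 205x205 matrices:

Strassen's algorithm requires power-of-2 dimensions. Pad 205x205 to 256x256 (next power of 2).

Standard algorithm: 205^3 = 8615125 multiplications
Strassen's algorithm: 7^(log2(256)) = 7^8 = 5764801 multiplications
Savings: 8615125 - 5764801 = 2850324 multiplications

Standard: 8615125 multiplications (205^3). Strassen: 5764801 multiplications (7^8, after padding to 256x256). Strassen reduces 8 recursive multiplications to 7 at each level.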